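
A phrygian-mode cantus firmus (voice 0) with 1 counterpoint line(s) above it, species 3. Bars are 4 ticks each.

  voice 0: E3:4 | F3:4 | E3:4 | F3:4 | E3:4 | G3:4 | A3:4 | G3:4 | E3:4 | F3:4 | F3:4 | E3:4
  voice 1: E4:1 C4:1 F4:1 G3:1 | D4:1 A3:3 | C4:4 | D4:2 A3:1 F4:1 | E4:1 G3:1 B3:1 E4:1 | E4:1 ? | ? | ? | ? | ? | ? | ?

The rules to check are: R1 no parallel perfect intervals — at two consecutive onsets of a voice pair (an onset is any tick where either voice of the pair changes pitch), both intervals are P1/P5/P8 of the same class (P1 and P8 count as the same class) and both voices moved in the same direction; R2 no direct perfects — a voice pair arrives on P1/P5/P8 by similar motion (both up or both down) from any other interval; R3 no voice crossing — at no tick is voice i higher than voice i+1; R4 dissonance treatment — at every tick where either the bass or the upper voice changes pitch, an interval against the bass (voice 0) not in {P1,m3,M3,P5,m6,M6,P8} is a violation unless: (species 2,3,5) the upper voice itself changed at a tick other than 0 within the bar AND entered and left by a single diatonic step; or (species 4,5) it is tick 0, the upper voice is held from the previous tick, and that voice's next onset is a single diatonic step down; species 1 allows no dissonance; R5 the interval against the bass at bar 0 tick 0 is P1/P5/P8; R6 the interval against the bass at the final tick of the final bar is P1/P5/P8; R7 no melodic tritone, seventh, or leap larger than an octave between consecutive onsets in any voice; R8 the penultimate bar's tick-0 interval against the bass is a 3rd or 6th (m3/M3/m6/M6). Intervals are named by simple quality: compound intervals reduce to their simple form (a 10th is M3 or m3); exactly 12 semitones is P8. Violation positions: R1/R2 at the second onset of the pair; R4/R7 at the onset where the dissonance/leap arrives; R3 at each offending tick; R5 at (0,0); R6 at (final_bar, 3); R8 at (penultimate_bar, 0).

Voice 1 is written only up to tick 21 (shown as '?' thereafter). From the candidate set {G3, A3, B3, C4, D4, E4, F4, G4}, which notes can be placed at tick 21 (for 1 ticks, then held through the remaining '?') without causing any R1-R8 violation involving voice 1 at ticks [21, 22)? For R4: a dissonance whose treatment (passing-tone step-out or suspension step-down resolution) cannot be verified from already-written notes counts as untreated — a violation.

{B3, D4, E4, G3, G4}

G3: legal
A3: violates R4
B3: legal
C4: violates R4
D4: legal
E4: legal
F4: violates R4
G4: legal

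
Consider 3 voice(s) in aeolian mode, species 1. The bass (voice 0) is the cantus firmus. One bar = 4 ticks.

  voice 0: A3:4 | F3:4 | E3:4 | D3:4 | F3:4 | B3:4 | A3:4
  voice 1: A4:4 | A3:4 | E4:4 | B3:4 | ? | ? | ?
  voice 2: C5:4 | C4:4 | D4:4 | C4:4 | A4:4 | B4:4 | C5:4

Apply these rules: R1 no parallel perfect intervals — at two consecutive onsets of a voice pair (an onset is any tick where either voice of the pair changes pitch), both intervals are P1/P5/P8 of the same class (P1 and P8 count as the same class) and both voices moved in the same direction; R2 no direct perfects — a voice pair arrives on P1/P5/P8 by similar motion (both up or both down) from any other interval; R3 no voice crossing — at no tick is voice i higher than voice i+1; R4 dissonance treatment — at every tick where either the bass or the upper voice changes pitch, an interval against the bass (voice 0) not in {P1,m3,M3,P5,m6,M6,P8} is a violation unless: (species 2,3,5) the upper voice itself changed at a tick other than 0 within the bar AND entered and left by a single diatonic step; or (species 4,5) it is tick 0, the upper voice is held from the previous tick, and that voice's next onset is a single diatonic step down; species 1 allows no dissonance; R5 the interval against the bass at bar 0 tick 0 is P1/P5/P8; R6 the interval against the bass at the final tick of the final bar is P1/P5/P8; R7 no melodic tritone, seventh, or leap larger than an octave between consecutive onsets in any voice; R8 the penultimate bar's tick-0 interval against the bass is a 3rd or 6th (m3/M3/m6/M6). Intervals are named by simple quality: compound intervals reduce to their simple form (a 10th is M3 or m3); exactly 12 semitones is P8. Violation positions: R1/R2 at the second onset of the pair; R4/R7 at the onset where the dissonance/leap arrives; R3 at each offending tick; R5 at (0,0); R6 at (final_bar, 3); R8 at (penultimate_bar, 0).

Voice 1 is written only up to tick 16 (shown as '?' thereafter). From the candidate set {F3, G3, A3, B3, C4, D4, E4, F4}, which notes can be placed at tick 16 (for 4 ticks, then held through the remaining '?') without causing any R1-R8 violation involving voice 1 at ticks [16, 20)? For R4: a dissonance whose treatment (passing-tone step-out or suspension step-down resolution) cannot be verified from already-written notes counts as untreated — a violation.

{A3}

F3: violates R7
G3: violates R4
A3: legal
B3: violates R4
C4: violates R2
D4: violates R2
E4: violates R4
F4: violates R2,R7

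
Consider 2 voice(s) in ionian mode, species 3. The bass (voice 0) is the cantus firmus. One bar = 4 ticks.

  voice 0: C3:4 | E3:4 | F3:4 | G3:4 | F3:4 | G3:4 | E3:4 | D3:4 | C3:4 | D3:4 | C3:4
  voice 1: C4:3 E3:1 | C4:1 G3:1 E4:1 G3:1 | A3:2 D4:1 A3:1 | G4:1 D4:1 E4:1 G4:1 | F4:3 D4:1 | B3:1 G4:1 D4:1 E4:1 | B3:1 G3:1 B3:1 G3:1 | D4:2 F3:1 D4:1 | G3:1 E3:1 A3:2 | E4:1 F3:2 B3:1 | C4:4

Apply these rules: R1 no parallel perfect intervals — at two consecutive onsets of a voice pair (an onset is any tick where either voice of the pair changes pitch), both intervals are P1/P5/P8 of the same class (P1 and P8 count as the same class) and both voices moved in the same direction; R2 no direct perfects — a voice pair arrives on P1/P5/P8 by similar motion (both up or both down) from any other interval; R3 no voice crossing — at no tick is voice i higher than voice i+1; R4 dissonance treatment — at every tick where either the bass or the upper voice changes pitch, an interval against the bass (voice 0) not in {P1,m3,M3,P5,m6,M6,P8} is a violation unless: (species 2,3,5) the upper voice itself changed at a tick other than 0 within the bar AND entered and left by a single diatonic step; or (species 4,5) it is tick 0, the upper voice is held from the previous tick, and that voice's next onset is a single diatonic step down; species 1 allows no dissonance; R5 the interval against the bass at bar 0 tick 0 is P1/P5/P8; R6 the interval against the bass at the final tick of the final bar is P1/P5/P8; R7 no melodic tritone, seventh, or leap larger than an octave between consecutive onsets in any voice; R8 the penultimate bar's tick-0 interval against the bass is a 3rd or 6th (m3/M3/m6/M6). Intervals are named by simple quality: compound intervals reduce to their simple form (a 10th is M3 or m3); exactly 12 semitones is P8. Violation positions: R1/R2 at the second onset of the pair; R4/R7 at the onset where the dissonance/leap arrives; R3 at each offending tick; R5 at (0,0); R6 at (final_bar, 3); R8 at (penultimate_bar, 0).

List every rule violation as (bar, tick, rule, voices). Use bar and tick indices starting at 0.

(3, 0, R2, (0, 1))
(3, 0, R7, (1,))
(4, 0, R1, (0, 1))
(6, 0, R2, (0, 1))
(8, 0, R2, (0, 1))
(9, 0, R4, (0, 1))
(9, 0, R8, (0, 1))
(9, 1, R7, (1,))
(9, 3, R7, (1,))

bar 0: v0=C3 v1=C4 downbeat P8
bar 1: v0=E3 v1=C4 downbeat m6
bar 2: v0=F3 v1=A3 downbeat M3
bar 3: v0=G3 v1=G4 downbeat P8
bar 4: v0=F3 v1=F4 downbeat P8
bar 5: v0=G3 v1=B3 downbeat M3
bar 6: v0=E3 v1=B3 downbeat P5
bar 7: v0=D3 v1=D4 downbeat P8
bar 8: v0=C3 v1=G3 downbeat P5
bar 9: v0=D3 v1=E4 downbeat M2
bar 10: v0=C3 v1=C4 downbeat P8
  -> R2 @ bar 3 tick 0 v(0, 1): F3/A3 M3 -> G3/G4 P8 similar
  -> R7 @ bar 3 tick 0 v(1,): A3->G4 leap 10st
  -> R1 @ bar 4 tick 0 v(0, 1): G3/G4 P8 -> F3/F4 P8 similar
  -> R2 @ bar 6 tick 0 v(0, 1): G3/E4 M6 -> E3/B3 P5 similar
  -> R2 @ bar 8 tick 0 v(0, 1): D3/D4 P8 -> C3/G3 P5 similar
  -> R4 @ bar 9 tick 0 v(0, 1): D3/E4 M2 untreated
  -> R8 @ bar 9 tick 0 v(0, 1): penult M2 not 3rd/6th
  -> R7 @ bar 9 tick 1 v(1,): E4->F3 leap 11st
  -> R7 @ bar 9 tick 3 v(1,): F3->B3 leap 6st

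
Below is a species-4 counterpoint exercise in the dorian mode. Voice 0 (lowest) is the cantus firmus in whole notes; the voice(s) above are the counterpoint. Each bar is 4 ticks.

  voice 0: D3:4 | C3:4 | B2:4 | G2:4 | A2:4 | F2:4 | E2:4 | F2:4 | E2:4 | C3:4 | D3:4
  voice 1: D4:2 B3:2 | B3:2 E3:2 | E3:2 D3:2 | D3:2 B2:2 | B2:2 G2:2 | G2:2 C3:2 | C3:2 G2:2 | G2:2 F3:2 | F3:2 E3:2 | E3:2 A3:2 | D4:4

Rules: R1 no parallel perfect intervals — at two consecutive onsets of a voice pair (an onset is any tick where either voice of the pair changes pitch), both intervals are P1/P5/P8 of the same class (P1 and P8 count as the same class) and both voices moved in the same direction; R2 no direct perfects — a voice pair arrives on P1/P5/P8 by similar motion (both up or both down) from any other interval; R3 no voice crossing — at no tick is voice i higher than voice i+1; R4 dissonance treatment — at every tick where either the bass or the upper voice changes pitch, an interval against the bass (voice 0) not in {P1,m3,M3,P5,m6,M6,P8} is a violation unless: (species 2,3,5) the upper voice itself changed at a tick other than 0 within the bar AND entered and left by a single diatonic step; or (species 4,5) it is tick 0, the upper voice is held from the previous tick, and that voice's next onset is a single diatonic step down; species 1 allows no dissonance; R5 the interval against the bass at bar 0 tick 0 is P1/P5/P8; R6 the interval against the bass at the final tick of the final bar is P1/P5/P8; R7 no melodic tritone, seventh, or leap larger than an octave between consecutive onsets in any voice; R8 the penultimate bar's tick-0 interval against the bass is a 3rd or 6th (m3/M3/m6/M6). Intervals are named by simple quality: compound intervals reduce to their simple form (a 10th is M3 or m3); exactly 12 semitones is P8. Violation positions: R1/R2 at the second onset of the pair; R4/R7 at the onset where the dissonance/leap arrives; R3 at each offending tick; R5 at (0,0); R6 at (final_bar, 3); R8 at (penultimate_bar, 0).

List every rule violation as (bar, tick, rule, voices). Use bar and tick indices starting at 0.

(1, 0, R4, (0, 1))
(4, 0, R4, (0, 1))
(4, 2, R3, (0, 1))
(4, 2, R4, (0, 1))
(4, 3, R3, (0, 1))
(5, 0, R4, (0, 1))
(7, 0, R4, (0, 1))
(7, 2, R7, (1,))
(10, 0, R2, (0, 1))

bar 0: v0=D3 v1=D4 downbeat P8
bar 1: v0=C3 v1=B3 downbeat M7
bar 2: v0=B2 v1=E3 downbeat P4
bar 3: v0=G2 v1=D3 downbeat P5
bar 4: v0=A2 v1=B2 downbeat M2
bar 5: v0=F2 v1=G2 downbeat M2
bar 6: v0=E2 v1=C3 downbeat m6
bar 7: v0=F2 v1=G2 downbeat M2
bar 8: v0=E2 v1=F3 downbeat m2
bar 9: v0=C3 v1=E3 downbeat M3
bar 10: v0=D3 v1=D4 downbeat P8
  -> R4 @ bar 1 tick 0 v(0, 1): C3/B3 M7 untreated
  -> R4 @ bar 4 tick 0 v(0, 1): A2/B2 M2 untreated
  -> R3 @ bar 4 tick 2 v(0, 1): A2 above G2
  -> R4 @ bar 4 tick 2 v(0, 1): A2/G2 M2 untreated
  -> R3 @ bar 4 tick 3 v(0, 1): A2 above G2
  -> R4 @ bar 5 tick 0 v(0, 1): F2/G2 M2 untreated
  -> R4 @ bar 7 tick 0 v(0, 1): F2/G2 M2 untreated
  -> R7 @ bar 7 tick 2 v(1,): G2->F3 leap 10st
  -> R2 @ bar 10 tick 0 v(0, 1): C3/A3 M6 -> D3/D4 P8 similar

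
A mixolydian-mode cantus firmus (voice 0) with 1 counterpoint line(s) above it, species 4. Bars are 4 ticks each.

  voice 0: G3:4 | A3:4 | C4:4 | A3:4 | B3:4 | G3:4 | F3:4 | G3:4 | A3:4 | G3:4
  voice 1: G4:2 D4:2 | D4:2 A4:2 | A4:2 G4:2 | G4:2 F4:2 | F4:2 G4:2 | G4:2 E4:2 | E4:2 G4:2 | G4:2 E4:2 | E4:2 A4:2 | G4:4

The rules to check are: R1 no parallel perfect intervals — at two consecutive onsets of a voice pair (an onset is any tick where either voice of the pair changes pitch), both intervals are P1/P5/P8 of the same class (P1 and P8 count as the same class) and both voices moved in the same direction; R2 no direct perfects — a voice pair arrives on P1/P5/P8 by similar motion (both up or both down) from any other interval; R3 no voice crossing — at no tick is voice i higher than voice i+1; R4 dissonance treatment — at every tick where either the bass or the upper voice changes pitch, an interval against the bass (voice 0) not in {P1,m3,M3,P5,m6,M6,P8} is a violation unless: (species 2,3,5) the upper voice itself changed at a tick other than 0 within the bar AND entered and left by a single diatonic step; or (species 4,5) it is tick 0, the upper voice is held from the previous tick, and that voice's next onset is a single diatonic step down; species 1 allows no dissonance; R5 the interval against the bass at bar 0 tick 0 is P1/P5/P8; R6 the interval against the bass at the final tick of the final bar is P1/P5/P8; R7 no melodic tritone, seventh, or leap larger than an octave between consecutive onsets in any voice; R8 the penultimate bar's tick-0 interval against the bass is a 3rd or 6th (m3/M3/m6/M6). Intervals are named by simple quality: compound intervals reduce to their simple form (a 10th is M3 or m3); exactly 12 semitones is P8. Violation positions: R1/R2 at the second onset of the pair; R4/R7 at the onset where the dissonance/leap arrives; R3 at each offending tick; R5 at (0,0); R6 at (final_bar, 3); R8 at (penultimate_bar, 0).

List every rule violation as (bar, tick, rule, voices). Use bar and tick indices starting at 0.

(1, 0, R4, (0, 1))
(4, 0, R4, (0, 1))
(6, 0, R4, (0, 1))
(6, 2, R4, (0, 1))
(8, 0, R8, (0, 1))
(9, 0, R1, (0, 1))

bar 0: v0=G3 v1=G4 downbeat P8
bar 1: v0=A3 v1=D4 downbeat P4
bar 2: v0=C4 v1=A4 downbeat M6
bar 3: v0=A3 v1=G4 downbeat m7
bar 4: v0=B3 v1=F4 downbeat TT
bar 5: v0=G3 v1=G4 downbeat P8
bar 6: v0=F3 v1=E4 downbeat M7
bar 7: v0=G3 v1=G4 downbeat P8
bar 8: v0=A3 v1=E4 downbeat P5
bar 9: v0=G3 v1=G4 downbeat P8
  -> R4 @ bar 1 tick 0 v(0, 1): A3/D4 P4 untreated
  -> R4 @ bar 4 tick 0 v(0, 1): B3/F4 TT untreated
  -> R4 @ bar 6 tick 0 v(0, 1): F3/E4 M7 untreated
  -> R4 @ bar 6 tick 2 v(0, 1): F3/G4 M2 untreated
  -> R8 @ bar 8 tick 0 v(0, 1): penult P5 not 3rd/6th
  -> R1 @ bar 9 tick 0 v(0, 1): A3/A4 P8 -> G3/G4 P8 similar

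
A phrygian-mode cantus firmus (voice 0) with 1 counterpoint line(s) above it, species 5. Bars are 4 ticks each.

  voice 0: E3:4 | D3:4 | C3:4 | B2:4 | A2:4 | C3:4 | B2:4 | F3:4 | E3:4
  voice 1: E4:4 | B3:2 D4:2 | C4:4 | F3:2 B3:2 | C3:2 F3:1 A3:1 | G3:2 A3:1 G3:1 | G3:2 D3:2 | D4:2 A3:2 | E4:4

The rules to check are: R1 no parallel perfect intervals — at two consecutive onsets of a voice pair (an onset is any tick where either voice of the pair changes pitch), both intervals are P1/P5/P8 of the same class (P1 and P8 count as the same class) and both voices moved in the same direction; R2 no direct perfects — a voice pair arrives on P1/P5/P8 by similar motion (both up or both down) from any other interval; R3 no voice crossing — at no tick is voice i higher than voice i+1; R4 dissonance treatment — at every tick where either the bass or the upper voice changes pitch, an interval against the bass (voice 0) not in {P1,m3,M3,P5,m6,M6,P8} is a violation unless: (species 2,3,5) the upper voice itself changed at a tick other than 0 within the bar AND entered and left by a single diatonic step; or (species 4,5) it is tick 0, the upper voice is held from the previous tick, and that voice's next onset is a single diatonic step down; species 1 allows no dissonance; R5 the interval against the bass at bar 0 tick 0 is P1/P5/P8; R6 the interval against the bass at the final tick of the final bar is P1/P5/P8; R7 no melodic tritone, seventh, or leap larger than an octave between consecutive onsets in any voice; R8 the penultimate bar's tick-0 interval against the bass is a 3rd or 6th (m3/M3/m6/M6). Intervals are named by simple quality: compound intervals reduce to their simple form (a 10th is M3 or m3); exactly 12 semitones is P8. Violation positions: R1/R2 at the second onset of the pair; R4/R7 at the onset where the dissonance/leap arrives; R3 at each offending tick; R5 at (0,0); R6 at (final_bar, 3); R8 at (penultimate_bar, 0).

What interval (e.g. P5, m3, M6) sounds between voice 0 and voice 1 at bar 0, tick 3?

voice 0=E3 voice 1=E4 -> P8

P8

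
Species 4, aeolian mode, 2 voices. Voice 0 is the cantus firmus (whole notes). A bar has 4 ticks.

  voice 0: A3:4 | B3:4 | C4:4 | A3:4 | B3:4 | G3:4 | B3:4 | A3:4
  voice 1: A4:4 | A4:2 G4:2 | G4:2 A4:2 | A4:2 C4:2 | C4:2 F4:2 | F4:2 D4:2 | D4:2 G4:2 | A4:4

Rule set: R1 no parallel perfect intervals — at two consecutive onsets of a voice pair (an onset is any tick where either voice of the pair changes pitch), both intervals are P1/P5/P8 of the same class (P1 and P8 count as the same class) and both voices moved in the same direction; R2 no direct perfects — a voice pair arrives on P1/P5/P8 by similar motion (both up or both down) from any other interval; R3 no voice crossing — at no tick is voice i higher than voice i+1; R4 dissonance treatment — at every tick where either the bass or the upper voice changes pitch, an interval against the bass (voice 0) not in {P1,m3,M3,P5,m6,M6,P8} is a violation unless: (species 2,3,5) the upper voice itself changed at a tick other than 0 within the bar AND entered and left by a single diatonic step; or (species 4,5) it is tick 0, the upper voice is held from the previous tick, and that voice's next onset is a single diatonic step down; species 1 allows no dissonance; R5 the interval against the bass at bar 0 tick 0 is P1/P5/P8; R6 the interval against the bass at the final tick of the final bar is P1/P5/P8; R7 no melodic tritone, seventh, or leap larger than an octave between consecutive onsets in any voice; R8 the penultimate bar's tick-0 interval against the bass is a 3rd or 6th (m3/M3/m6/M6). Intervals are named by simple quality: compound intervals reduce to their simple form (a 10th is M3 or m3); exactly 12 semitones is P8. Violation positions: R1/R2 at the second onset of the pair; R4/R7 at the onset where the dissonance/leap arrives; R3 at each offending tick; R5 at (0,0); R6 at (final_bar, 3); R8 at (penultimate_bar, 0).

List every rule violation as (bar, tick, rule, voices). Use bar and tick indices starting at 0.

bar 0: v0=A3 v1=A4 downbeat P8
bar 1: v0=B3 v1=A4 downbeat m7
bar 2: v0=C4 v1=G4 downbeat P5
bar 3: v0=A3 v1=A4 downbeat P8
bar 4: v0=B3 v1=C4 downbeat m2
bar 5: v0=G3 v1=F4 downbeat m7
bar 6: v0=B3 v1=D4 downbeat m3
bar 7: v0=A3 v1=A4 downbeat P8
  -> R4 @ bar 4 tick 0 v(0, 1): B3/C4 m2 untreated
  -> R4 @ bar 4 tick 2 v(0, 1): B3/F4 TT untreated
  -> R4 @ bar 5 tick 0 v(0, 1): G3/F4 m7 untreated

(4, 0, R4, (0, 1))
(4, 2, R4, (0, 1))
(5, 0, R4, (0, 1))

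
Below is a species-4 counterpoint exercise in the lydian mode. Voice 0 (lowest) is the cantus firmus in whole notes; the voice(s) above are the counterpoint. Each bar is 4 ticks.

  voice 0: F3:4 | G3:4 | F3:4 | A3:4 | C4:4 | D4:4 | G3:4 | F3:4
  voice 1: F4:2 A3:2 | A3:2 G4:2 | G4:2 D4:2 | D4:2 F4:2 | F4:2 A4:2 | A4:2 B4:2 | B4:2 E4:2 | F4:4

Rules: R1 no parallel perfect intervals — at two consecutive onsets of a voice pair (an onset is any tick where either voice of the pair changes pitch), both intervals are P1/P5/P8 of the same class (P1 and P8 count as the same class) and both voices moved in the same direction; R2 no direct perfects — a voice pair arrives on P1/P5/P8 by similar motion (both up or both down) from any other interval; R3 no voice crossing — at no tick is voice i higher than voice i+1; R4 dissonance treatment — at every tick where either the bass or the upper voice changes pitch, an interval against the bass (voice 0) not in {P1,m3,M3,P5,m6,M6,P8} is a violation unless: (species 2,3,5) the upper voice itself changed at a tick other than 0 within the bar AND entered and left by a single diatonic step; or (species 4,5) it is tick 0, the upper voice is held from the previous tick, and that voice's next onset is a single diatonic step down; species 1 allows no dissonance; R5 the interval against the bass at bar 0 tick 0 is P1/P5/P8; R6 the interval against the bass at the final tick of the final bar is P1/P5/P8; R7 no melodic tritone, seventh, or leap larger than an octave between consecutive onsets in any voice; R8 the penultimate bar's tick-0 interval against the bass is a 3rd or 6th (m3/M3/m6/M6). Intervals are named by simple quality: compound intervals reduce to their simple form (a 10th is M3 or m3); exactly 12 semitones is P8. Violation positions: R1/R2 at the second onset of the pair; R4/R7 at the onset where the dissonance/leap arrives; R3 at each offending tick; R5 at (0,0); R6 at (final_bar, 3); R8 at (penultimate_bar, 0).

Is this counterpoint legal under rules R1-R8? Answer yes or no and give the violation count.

bar 0: v0=F3 v1=F4 (P8)
bar 1: v0=G3 v1=A3 (M2)
bar 2: v0=F3 v1=G4 (M2)
bar 3: v0=A3 v1=D4 (P4)
bar 4: v0=C4 v1=F4 (P4)
bar 5: v0=D4 v1=A4 (P5)
bar 6: v0=G3 v1=B4 (M3)
bar 7: v0=F3 v1=F4 (P8)
  R4 @ bar1.0: G3/A3 M2 untreated
  R7 @ bar1.2: A3->G4 leap 10st
  R4 @ bar2.0: F3/G4 M2 untreated
  R4 @ bar3.0: A3/D4 P4 untreated
  R4 @ bar4.0: C4/F4 P4 untreated

No (5 violations)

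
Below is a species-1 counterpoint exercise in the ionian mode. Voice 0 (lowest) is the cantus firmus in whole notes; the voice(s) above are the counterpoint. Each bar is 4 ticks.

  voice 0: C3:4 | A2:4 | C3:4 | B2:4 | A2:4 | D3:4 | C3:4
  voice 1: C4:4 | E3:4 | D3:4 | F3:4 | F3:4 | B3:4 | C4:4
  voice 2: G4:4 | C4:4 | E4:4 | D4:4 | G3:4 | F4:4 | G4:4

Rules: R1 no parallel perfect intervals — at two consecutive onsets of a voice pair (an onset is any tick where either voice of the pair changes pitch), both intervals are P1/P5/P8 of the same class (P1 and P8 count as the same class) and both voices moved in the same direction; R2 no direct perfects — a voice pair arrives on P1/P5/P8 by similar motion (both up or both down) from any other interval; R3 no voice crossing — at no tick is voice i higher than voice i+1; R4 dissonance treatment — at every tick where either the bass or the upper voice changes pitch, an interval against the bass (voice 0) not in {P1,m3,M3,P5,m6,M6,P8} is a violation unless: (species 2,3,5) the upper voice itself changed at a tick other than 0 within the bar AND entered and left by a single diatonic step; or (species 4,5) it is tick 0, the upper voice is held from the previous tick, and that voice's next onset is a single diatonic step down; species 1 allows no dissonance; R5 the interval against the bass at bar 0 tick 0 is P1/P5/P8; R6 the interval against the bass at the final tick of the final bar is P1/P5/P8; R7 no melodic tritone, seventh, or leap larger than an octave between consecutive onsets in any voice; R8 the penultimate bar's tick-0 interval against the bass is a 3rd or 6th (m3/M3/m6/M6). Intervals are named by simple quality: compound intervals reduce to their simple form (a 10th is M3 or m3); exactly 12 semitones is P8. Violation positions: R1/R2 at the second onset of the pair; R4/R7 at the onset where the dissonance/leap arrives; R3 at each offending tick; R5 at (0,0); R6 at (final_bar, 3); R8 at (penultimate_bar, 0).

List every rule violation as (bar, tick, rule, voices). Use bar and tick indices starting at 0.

bar 0: v0=C3 v1=C4 v2=G4 downbeat P5
bar 1: v0=A2 v1=E3 v2=C4 downbeat m3
bar 2: v0=C3 v1=D3 v2=E4 downbeat M3
bar 3: v0=B2 v1=F3 v2=D4 downbeat m3
bar 4: v0=A2 v1=F3 v2=G3 downbeat m7
bar 5: v0=D3 v1=B3 v2=F4 downbeat m3
bar 6: v0=C3 v1=C4 v2=G4 downbeat P5
  -> R2 @ bar 1 tick 0 v(0, 1): C3/C4 P8 -> A2/E3 P5 similar
  -> R4 @ bar 2 tick 0 v(0, 1): C3/D3 M2 untreated
  -> R4 @ bar 3 tick 0 v(0, 1): B2/F3 TT untreated
  -> R4 @ bar 4 tick 0 v(0, 2): A2/G3 m7 untreated
  -> R7 @ bar 5 tick 0 v(1,): F3->B3 leap 6st
  -> R7 @ bar 5 tick 0 v(2,): G3->F4 leap 10st
  -> R2 @ bar 6 tick 0 v(1, 2): B3/F4 TT -> C4/G4 P5 similar

(1, 0, R2, (0, 1))
(2, 0, R4, (0, 1))
(3, 0, R4, (0, 1))
(4, 0, R4, (0, 2))
(5, 0, R7, (1,))
(5, 0, R7, (2,))
(6, 0, R2, (1, 2))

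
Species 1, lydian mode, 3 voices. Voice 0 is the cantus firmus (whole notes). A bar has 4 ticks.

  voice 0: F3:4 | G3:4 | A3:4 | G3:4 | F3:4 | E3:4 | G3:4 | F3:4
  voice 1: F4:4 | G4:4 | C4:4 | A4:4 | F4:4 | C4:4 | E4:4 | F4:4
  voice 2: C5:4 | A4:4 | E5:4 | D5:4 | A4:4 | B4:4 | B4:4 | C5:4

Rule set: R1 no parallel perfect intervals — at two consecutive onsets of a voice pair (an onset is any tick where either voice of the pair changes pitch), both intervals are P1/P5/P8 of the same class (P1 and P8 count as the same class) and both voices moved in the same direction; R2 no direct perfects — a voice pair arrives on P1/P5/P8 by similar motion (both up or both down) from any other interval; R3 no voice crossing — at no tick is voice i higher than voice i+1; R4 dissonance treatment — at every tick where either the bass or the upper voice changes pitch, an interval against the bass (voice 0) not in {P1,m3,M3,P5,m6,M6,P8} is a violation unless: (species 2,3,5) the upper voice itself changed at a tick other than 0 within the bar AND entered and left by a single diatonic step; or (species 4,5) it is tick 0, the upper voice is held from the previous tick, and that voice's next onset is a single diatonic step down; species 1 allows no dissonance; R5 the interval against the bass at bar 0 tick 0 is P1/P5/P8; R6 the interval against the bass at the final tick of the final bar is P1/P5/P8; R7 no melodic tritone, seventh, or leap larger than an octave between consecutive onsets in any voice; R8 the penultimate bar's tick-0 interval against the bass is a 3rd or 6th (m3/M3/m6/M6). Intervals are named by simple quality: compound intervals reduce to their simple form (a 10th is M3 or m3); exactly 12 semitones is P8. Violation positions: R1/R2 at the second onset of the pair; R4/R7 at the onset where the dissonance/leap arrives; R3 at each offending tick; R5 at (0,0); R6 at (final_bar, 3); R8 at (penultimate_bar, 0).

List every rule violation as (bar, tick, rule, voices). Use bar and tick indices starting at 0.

(1, 0, R1, (0, 1))
(1, 0, R4, (0, 2))
(2, 0, R2, (0, 2))
(3, 0, R1, (0, 2))
(3, 0, R4, (0, 1))
(4, 0, R2, (0, 1))
(7, 0, R1, (1, 2))

bar 0: v0=F3 v1=F4 v2=C5 downbeat P5
bar 1: v0=G3 v1=G4 v2=A4 downbeat M2
bar 2: v0=A3 v1=C4 v2=E5 downbeat P5
bar 3: v0=G3 v1=A4 v2=D5 downbeat P5
bar 4: v0=F3 v1=F4 v2=A4 downbeat M3
bar 5: v0=E3 v1=C4 v2=B4 downbeat P5
bar 6: v0=G3 v1=E4 v2=B4 downbeat M3
bar 7: v0=F3 v1=F4 v2=C5 downbeat P5
  -> R1 @ bar 1 tick 0 v(0, 1): F3/F4 P8 -> G3/G4 P8 similar
  -> R4 @ bar 1 tick 0 v(0, 2): G3/A4 M2 untreated
  -> R2 @ bar 2 tick 0 v(0, 2): G3/A4 M2 -> A3/E5 P5 similar
  -> R1 @ bar 3 tick 0 v(0, 2): A3/E5 P5 -> G3/D5 P5 similar
  -> R4 @ bar 3 tick 0 v(0, 1): G3/A4 M2 untreated
  -> R2 @ bar 4 tick 0 v(0, 1): G3/A4 M2 -> F3/F4 P8 similar
  -> R1 @ bar 7 tick 0 v(1, 2): E4/B4 P5 -> F4/C5 P5 similar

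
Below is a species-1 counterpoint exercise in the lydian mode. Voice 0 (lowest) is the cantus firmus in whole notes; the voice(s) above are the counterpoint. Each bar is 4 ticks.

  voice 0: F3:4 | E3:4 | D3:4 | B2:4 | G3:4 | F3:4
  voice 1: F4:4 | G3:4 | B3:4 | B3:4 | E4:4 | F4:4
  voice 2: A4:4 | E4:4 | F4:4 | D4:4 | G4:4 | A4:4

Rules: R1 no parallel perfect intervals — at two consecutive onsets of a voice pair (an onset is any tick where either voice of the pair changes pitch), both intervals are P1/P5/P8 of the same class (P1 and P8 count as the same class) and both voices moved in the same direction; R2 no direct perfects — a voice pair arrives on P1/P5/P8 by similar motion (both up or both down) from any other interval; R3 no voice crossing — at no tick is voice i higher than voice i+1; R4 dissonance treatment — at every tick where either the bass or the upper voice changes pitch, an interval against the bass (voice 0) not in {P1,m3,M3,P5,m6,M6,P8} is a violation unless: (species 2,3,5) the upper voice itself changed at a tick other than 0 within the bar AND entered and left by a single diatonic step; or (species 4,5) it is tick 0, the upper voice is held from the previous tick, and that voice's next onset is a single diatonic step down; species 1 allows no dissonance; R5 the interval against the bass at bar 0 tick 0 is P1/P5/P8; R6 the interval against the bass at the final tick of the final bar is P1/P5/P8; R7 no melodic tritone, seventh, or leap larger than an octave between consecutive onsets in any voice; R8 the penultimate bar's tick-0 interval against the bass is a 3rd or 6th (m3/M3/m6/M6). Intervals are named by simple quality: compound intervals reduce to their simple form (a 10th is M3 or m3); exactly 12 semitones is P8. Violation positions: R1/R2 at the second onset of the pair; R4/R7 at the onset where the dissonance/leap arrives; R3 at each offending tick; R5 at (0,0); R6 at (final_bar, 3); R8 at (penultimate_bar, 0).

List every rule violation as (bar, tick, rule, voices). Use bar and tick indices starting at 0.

(0, 0, R5, (0, 2))
(1, 0, R2, (0, 2))
(1, 0, R7, (1,))
(4, 0, R2, (0, 2))
(4, 0, R8, (0, 2))
(5, 3, R6, (0, 2))

bar 0: v0=F3 v1=F4 v2=A4 downbeat M3
bar 1: v0=E3 v1=G3 v2=E4 downbeat P8
bar 2: v0=D3 v1=B3 v2=F4 downbeat m3
bar 3: v0=B2 v1=B3 v2=D4 downbeat m3
bar 4: v0=G3 v1=E4 v2=G4 downbeat P8
bar 5: v0=F3 v1=F4 v2=A4 downbeat M3
  -> R5 @ bar 0 tick 0 v(0, 2): opens on M3
  -> R2 @ bar 1 tick 0 v(0, 2): F3/A4 M3 -> E3/E4 P8 similar
  -> R7 @ bar 1 tick 0 v(1,): F4->G3 leap 10st
  -> R2 @ bar 4 tick 0 v(0, 2): B2/D4 m3 -> G3/G4 P8 similar
  -> R8 @ bar 4 tick 0 v(0, 2): penult P8 not 3rd/6th
  -> R6 @ bar 5 tick 3 v(0, 2): closes on M3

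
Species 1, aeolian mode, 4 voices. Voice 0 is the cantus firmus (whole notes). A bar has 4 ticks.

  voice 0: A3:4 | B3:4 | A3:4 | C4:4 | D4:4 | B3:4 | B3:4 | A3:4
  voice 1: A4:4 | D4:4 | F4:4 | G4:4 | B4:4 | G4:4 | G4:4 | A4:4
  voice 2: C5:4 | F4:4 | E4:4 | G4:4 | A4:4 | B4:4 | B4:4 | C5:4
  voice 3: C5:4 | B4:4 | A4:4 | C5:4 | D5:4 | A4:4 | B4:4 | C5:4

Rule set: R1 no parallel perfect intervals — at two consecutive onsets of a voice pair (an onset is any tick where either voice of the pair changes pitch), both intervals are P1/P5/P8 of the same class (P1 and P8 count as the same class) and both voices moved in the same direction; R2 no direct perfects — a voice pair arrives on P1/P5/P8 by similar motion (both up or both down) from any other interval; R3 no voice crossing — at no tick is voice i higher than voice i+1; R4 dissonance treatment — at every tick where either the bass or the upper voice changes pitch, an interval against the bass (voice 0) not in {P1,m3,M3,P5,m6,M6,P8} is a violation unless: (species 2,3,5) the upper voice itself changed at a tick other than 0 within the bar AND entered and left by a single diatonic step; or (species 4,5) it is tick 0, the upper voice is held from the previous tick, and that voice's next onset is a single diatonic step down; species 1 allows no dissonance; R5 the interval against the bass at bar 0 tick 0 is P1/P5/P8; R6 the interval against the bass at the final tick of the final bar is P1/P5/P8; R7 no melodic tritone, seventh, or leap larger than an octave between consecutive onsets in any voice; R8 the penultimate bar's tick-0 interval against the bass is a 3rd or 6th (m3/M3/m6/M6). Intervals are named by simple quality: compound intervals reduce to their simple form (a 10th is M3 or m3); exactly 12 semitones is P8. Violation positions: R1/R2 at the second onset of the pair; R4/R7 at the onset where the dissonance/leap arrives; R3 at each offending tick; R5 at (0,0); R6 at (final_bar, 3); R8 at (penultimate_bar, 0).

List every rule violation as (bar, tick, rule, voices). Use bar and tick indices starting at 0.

(0, 0, R5, (0, 2))
(0, 0, R5, (0, 3))
(1, 0, R4, (0, 2))
(2, 0, R1, (0, 3))
(2, 0, R2, (0, 2))
(2, 0, R3, (1, 2))
(2, 1, R3, (1, 2))
(2, 2, R3, (1, 2))
(2, 3, R3, (1, 2))
(3, 0, R1, (0, 2))
(3, 0, R1, (0, 3))
(3, 0, R2, (0, 1))
(3, 0, R2, (1, 2))
(4, 0, R1, (0, 2))
(4, 0, R1, (0, 3))
(4, 0, R3, (1, 2))
(4, 1, R3, (1, 2))
(4, 2, R3, (1, 2))
(4, 3, R3, (1, 2))
(5, 0, R3, (2, 3))
(5, 0, R4, (0, 3))
(5, 1, R3, (2, 3))
(5, 2, R3, (2, 3))
(5, 3, R3, (2, 3))
(6, 0, R8, (0, 2))
(6, 0, R8, (0, 3))
(7, 0, R1, (2, 3))
(7, 3, R6, (0, 2))
(7, 3, R6, (0, 3))

bar 0: v0=A3 v1=A4 v2=C5 v3=C5 downbeat m3
bar 1: v0=B3 v1=D4 v2=F4 v3=B4 downbeat P8
bar 2: v0=A3 v1=F4 v2=E4 v3=A4 downbeat P8
bar 3: v0=C4 v1=G4 v2=G4 v3=C5 downbeat P8
bar 4: v0=D4 v1=B4 v2=A4 v3=D5 downbeat P8
bar 5: v0=B3 v1=G4 v2=B4 v3=A4 downbeat m7
bar 6: v0=B3 v1=G4 v2=B4 v3=B4 downbeat P8
bar 7: v0=A3 v1=A4 v2=C5 v3=C5 downbeat m3
  -> R5 @ bar 0 tick 0 v(0, 2): opens on m3
  -> R5 @ bar 0 tick 0 v(0, 3): opens on m3
  -> R4 @ bar 1 tick 0 v(0, 2): B3/F4 TT untreated
  -> R1 @ bar 2 tick 0 v(0, 3): B3/B4 P8 -> A3/A4 P8 similar
  -> R2 @ bar 2 tick 0 v(0, 2): B3/F4 TT -> A3/E4 P5 similar
  -> R3 @ bar 2 tick 0 v(1, 2): F4 above E4
  -> R3 @ bar 2 tick 1 v(1, 2): F4 above E4
  -> R3 @ bar 2 tick 2 v(1, 2): F4 above E4
  -> R3 @ bar 2 tick 3 v(1, 2): F4 above E4
  -> R1 @ bar 3 tick 0 v(0, 2): A3/E4 P5 -> C4/G4 P5 similar
  -> R1 @ bar 3 tick 0 v(0, 3): A3/A4 P8 -> C4/C5 P8 similar
  -> R2 @ bar 3 tick 0 v(0, 1): A3/F4 m6 -> C4/G4 P5 similar
  -> R2 @ bar 3 tick 0 v(1, 2): F4/E4 m2 -> G4/G4 P1 similar
  -> R1 @ bar 4 tick 0 v(0, 2): C4/G4 P5 -> D4/A4 P5 similar
  -> R1 @ bar 4 tick 0 v(0, 3): C4/C5 P8 -> D4/D5 P8 similar
  -> R3 @ bar 4 tick 0 v(1, 2): B4 above A4
  -> R3 @ bar 4 tick 1 v(1, 2): B4 above A4
  -> R3 @ bar 4 tick 2 v(1, 2): B4 above A4
  -> R3 @ bar 4 tick 3 v(1, 2): B4 above A4
  -> R3 @ bar 5 tick 0 v(2, 3): B4 above A4
  -> R4 @ bar 5 tick 0 v(0, 3): B3/A4 m7 untreated
  -> R3 @ bar 5 tick 1 v(2, 3): B4 above A4
  -> R3 @ bar 5 tick 2 v(2, 3): B4 above A4
  -> R3 @ bar 5 tick 3 v(2, 3): B4 above A4
  -> R8 @ bar 6 tick 0 v(0, 2): penult P8 not 3rd/6th
  -> R8 @ bar 6 tick 0 v(0, 3): penult P8 not 3rd/6th
  -> R1 @ bar 7 tick 0 v(2, 3): B4/B4 P1 -> C5/C5 P1 similar
  -> R6 @ bar 7 tick 3 v(0, 2): closes on m3
  -> R6 @ bar 7 tick 3 v(0, 3): closes on m3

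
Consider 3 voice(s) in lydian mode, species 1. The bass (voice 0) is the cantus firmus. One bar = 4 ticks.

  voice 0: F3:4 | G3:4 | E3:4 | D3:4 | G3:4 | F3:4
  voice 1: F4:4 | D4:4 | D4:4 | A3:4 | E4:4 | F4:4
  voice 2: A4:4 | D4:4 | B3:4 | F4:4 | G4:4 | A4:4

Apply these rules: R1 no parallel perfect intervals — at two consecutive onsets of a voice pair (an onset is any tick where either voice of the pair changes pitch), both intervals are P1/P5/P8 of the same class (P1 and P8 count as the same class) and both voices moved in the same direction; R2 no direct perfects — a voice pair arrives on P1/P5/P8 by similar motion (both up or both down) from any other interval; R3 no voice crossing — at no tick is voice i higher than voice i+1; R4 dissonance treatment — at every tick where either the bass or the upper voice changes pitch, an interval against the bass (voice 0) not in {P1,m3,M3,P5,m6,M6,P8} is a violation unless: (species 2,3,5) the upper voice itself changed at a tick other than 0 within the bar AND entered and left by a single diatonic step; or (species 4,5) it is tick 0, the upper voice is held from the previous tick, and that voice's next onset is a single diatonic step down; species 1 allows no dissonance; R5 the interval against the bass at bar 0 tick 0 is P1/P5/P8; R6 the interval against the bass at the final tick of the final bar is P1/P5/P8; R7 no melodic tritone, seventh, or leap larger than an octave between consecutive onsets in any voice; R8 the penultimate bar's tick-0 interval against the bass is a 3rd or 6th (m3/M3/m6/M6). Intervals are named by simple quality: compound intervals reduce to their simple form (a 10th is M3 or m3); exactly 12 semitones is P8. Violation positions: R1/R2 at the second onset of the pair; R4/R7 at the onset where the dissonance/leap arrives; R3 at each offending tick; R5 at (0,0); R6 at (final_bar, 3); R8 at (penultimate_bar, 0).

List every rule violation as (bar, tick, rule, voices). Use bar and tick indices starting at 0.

bar 0: v0=F3 v1=F4 v2=A4 downbeat M3
bar 1: v0=G3 v1=D4 v2=D4 downbeat P5
bar 2: v0=E3 v1=D4 v2=B3 downbeat P5
bar 3: v0=D3 v1=A3 v2=F4 downbeat m3
bar 4: v0=G3 v1=E4 v2=G4 downbeat P8
bar 5: v0=F3 v1=F4 v2=A4 downbeat M3
  -> R5 @ bar 0 tick 0 v(0, 2): opens on M3
  -> R2 @ bar 1 tick 0 v(1, 2): F4/A4 M3 -> D4/D4 P1 similar
  -> R1 @ bar 2 tick 0 v(0, 2): G3/D4 P5 -> E3/B3 P5 similar
  -> R3 @ bar 2 tick 0 v(1, 2): D4 above B3
  -> R4 @ bar 2 tick 0 v(0, 1): E3/D4 m7 untreated
  -> R3 @ bar 2 tick 1 v(1, 2): D4 above B3
  -> R3 @ bar 2 tick 2 v(1, 2): D4 above B3
  -> R3 @ bar 2 tick 3 v(1, 2): D4 above B3
  -> R2 @ bar 3 tick 0 v(0, 1): E3/D4 m7 -> D3/A3 P5 similar
  -> R7 @ bar 3 tick 0 v(2,): B3->F4 leap 6st
  -> R2 @ bar 4 tick 0 v(0, 2): D3/F4 m3 -> G3/G4 P8 similar
  -> R8 @ bar 4 tick 0 v(0, 2): penult P8 not 3rd/6th
  -> R6 @ bar 5 tick 3 v(0, 2): closes on M3

(0, 0, R5, (0, 2))
(1, 0, R2, (1, 2))
(2, 0, R1, (0, 2))
(2, 0, R3, (1, 2))
(2, 0, R4, (0, 1))
(2, 1, R3, (1, 2))
(2, 2, R3, (1, 2))
(2, 3, R3, (1, 2))
(3, 0, R2, (0, 1))
(3, 0, R7, (2,))
(4, 0, R2, (0, 2))
(4, 0, R8, (0, 2))
(5, 3, R6, (0, 2))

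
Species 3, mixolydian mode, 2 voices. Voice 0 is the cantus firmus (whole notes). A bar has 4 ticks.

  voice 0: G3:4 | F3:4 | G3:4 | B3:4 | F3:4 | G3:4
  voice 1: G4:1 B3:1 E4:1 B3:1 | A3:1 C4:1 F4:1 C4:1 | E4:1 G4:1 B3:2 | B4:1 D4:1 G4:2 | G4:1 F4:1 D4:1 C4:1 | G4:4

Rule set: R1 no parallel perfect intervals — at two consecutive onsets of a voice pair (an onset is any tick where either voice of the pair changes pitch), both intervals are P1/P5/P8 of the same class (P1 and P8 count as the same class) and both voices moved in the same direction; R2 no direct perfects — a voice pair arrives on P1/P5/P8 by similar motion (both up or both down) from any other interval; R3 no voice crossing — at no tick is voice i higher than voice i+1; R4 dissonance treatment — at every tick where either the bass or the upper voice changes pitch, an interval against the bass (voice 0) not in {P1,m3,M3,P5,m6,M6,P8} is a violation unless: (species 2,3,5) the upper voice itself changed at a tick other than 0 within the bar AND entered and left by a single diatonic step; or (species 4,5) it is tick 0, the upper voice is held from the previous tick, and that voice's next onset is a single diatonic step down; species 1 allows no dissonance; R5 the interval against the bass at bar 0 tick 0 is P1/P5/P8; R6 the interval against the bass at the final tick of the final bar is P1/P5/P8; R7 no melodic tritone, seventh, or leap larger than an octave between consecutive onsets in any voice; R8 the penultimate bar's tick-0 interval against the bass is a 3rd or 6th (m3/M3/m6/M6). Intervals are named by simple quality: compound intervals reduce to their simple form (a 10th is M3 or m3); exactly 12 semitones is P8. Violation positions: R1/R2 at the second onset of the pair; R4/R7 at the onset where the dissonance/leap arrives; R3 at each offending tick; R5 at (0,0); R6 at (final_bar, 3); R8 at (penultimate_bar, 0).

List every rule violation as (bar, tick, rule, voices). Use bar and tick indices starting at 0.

bar 0: v0=G3 v1=G4 downbeat P8
bar 1: v0=F3 v1=A3 downbeat M3
bar 2: v0=G3 v1=E4 downbeat M6
bar 3: v0=B3 v1=B4 downbeat P8
bar 4: v0=F3 v1=G4 downbeat M2
bar 5: v0=G3 v1=G4 downbeat P8
  -> R2 @ bar 3 tick 0 v(0, 1): G3/B3 M3 -> B3/B4 P8 similar
  -> R4 @ bar 4 tick 0 v(0, 1): F3/G4 M2 untreated
  -> R7 @ bar 4 tick 0 v(0,): B3->F3 leap 6st
  -> R8 @ bar 4 tick 0 v(0, 1): penult M2 not 3rd/6th
  -> R2 @ bar 5 tick 0 v(0, 1): F3/C4 P5 -> G3/G4 P8 similar

(3, 0, R2, (0, 1))
(4, 0, R4, (0, 1))
(4, 0, R7, (0,))
(4, 0, R8, (0, 1))
(5, 0, R2, (0, 1))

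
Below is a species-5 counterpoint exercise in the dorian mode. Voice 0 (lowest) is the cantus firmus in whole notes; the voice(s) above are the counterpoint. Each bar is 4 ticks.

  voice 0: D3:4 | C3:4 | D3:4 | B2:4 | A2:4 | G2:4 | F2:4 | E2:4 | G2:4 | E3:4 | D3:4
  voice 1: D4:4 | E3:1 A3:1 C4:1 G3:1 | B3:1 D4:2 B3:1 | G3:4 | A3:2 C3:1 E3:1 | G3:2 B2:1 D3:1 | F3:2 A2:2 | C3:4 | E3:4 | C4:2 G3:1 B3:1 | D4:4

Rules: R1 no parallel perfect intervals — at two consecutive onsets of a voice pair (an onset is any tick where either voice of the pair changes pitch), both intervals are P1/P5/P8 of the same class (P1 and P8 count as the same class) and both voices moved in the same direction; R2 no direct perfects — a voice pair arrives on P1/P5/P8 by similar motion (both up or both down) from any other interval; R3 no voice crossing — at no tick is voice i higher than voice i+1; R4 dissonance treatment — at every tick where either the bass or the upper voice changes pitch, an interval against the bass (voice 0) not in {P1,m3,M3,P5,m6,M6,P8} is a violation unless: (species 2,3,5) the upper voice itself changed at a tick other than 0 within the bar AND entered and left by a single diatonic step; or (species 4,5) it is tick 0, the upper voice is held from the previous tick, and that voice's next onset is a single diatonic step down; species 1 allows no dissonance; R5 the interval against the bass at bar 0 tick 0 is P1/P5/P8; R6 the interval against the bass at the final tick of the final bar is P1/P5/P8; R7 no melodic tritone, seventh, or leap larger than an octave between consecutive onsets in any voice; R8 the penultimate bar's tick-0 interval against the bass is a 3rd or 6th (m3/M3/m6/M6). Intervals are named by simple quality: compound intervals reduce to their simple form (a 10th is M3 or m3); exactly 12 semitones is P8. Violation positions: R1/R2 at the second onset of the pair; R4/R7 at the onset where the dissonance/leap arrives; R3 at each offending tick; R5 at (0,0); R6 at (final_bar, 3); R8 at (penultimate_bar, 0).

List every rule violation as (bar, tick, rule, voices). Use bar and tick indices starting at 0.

(1, 0, R7, (1,))

bar 0: v0=D3 v1=D4 downbeat P8
bar 1: v0=C3 v1=E3 downbeat M3
bar 2: v0=D3 v1=B3 downbeat M6
bar 3: v0=B2 v1=G3 downbeat m6
bar 4: v0=A2 v1=A3 downbeat P8
bar 5: v0=G2 v1=G3 downbeat P8
bar 6: v0=F2 v1=F3 downbeat P8
bar 7: v0=E2 v1=C3 downbeat m6
bar 8: v0=G2 v1=E3 downbeat M6
bar 9: v0=E3 v1=C4 downbeat m6
bar 10: v0=D3 v1=D4 downbeat P8
  -> R7 @ bar 1 tick 0 v(1,): D4->E3 leap 10st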